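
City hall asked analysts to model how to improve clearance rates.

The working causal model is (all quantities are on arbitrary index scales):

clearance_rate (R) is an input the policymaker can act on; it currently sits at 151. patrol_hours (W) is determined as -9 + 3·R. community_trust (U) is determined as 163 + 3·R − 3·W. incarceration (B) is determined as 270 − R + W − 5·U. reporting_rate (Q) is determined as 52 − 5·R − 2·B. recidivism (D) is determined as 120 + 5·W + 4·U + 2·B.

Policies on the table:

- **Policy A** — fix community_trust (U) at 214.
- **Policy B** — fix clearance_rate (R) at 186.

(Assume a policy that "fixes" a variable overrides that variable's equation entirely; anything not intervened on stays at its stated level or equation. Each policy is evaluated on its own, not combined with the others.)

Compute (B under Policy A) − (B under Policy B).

-5770

Policy A (U := 214):
  R = 151
  W = -9 + 3·151 = 444
  U = 214
  B = 270 − 151 + 444 − 5·214 = -507
Policy B (R := 186):
  R = 186
  W = -9 + 3·186 = 549
  U = 163 + 3·186 − 3·549 = -926
  B = 270 − 186 + 549 − 5·(-926) = 5263
B: -507 − 5263 = -5770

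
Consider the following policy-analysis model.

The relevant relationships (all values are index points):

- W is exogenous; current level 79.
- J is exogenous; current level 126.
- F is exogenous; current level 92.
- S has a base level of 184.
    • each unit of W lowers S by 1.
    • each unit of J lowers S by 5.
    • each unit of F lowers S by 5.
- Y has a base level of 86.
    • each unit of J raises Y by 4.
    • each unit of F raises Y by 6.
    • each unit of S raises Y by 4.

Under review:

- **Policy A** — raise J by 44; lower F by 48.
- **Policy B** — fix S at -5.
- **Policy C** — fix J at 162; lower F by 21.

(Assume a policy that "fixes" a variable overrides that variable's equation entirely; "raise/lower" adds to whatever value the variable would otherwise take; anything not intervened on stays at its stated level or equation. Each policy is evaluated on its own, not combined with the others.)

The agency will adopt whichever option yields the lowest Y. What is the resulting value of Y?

Policy A (J + 44, F − 48):
  W = 79
  J = 126 + 44 = 170
  F = 92 − 48 = 44
  S = 184 − 79 − 5·170 − 5·44 = -965
  Y = 86 + 4·170 + 6·44 + 4·(-965) = -2830
Policy B (S := -5):
  W = 79
  J = 126
  F = 92
  S = -5
  Y = 86 + 4·126 + 6·92 + 4·(-5) = 1122
Policy C (J := 162, F − 21):
  W = 79
  J = 162
  F = 92 − 21 = 71
  S = 184 − 79 − 5·162 − 5·71 = -1060
  Y = 86 + 4·162 + 6·71 + 4·(-1060) = -3080
Comparing — Policy A: Y=-2830, Policy B: Y=1122, Policy C: Y=-3080. Lowest is -3080 (Policy C).

-3080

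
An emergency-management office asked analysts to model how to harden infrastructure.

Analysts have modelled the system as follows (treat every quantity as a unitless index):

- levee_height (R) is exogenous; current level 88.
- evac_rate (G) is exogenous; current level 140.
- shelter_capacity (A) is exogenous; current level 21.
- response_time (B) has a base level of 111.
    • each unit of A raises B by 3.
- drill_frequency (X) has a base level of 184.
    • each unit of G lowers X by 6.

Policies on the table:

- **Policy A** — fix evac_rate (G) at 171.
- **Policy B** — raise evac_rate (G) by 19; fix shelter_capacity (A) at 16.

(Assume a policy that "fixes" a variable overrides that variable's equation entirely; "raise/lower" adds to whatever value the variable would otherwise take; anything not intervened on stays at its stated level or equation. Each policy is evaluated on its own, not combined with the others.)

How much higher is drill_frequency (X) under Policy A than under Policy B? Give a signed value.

Policy A (G := 171):
  G = 171
  X = 184 − 6·171 = -842
Policy B (G + 19, A := 16):
  G = 140 + 19 = 159
  X = 184 − 6·159 = -770
X: -842 − (-770) = -72

-72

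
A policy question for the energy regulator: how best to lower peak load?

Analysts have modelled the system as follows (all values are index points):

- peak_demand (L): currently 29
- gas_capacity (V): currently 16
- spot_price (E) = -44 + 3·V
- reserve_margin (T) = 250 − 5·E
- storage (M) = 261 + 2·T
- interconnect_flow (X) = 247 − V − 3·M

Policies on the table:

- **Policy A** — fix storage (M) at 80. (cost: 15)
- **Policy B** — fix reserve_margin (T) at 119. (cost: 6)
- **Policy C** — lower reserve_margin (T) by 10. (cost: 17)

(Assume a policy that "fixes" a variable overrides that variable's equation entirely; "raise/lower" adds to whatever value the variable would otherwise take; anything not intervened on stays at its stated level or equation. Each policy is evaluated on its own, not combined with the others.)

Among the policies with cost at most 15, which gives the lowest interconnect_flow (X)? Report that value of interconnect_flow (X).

-1266

Policy A (M := 80):
  V = 16
  E = -44 + 3·16 = 4
  T = 250 − 5·4 = 230
  M = 80
  X = 247 − 16 − 3·80 = -9
Policy B (T := 119):
  V = 16
  E = -44 + 3·16 = 4
  T = 119
  M = 261 + 2·119 = 499
  X = 247 − 16 − 3·499 = -1266
Comparing — Policy A: X=-9, Policy B: X=-1266. Lowest is -1266 (Policy B).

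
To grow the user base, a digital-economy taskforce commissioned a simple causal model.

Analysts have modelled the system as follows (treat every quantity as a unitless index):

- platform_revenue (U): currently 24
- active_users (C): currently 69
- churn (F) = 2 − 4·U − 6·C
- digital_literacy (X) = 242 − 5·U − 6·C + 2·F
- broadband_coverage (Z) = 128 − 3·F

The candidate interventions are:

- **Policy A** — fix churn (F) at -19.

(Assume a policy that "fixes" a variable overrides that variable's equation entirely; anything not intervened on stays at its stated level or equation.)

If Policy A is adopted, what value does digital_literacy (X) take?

Policy A (F := -19):
  U = 24
  C = 69
  F = -19
  X = 242 − 5·24 − 6·69 + 2·(-19) = -330

-330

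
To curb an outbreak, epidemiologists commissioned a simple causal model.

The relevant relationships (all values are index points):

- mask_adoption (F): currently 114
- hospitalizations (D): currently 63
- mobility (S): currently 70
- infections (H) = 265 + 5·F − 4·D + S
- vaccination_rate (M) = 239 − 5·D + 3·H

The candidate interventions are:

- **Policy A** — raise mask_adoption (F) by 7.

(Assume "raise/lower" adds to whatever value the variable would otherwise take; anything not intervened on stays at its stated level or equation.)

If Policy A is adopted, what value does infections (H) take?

688

Policy A (F + 7):
  F = 114 + 7 = 121
  D = 63
  S = 70
  H = 265 + 5·121 − 4·63 + 70 = 688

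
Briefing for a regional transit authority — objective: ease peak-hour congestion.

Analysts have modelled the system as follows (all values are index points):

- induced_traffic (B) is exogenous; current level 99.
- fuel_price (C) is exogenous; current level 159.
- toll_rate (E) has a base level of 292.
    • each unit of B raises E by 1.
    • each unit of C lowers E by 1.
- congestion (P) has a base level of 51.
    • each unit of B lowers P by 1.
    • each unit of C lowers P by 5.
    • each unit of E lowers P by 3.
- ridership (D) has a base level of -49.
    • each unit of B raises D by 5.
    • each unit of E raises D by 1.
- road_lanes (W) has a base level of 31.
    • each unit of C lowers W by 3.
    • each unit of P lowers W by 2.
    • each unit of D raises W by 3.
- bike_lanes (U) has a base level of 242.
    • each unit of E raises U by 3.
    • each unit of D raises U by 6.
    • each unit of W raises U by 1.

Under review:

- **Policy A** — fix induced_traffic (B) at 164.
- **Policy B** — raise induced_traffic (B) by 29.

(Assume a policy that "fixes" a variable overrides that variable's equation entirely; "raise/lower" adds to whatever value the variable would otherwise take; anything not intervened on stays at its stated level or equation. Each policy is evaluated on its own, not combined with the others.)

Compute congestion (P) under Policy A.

-1799

Policy A (B := 164):
  B = 164
  C = 159
  E = 292 + 164 − 159 = 297
  P = 51 − 164 − 5·159 − 3·297 = -1799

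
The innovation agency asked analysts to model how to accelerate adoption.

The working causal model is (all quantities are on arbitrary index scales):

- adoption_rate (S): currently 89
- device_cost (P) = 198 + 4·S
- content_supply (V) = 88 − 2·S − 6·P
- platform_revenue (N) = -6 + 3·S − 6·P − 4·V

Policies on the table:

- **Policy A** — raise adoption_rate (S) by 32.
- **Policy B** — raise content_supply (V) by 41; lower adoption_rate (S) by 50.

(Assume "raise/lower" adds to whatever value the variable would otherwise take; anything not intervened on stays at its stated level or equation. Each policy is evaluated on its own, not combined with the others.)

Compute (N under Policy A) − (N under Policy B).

Policy A (S + 32):
  S = 89 + 32 = 121
  P = 198 + 4·121 = 682
  V = 88 − 2·121 − 6·682 = -4246
  N = -6 + 3·121 − 6·682 − 4·(-4246) = 13249
Policy B (V + 41, S − 50):
  S = 89 − 50 = 39
  P = 198 + 4·39 = 354
  V = 88 − 2·39 − 6·354 (+41 from intervention) = -2073
  N = -6 + 3·39 − 6·354 − 4·(-2073) = 6279
N: 13249 − 6279 = 6970

6970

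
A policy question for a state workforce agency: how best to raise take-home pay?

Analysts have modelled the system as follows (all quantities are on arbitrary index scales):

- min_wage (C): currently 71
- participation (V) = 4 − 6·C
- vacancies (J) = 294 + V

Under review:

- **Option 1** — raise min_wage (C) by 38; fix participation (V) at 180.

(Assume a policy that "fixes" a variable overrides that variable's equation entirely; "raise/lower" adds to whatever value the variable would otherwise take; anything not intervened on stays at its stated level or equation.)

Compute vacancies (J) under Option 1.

474

Option 1 (C + 38, V := 180):
  C = 71 + 38 = 109
  V = 180
  J = 294 + 180 = 474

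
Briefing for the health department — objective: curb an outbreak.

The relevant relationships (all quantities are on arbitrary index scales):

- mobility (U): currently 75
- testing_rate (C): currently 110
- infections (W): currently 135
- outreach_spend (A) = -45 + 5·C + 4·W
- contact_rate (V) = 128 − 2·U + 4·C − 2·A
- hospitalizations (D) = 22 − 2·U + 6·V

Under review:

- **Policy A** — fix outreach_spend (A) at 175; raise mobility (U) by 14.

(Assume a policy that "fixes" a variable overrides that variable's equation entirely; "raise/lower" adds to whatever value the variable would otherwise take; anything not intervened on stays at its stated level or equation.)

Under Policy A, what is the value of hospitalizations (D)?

Policy A (A := 175, U + 14):
  U = 75 + 14 = 89
  C = 110
  W = 135
  A = 175
  V = 128 − 2·89 + 4·110 − 2·175 = 40
  D = 22 − 2·89 + 6·40 = 84

84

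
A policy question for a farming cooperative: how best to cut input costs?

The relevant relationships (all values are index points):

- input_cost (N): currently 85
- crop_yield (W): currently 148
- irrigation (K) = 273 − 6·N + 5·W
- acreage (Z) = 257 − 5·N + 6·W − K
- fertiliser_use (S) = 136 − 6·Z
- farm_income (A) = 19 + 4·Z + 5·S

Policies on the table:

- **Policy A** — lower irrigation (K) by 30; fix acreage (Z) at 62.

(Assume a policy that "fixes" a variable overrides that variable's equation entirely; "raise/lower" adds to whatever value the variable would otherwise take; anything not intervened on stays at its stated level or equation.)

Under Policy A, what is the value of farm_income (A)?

-913

Policy A (K − 30, Z := 62):
  N = 85
  W = 148
  K = 273 − 6·85 + 5·148 (−30 from intervention) = 473
  Z = 62
  S = 136 − 6·62 = -236
  A = 19 + 4·62 + 5·(-236) = -913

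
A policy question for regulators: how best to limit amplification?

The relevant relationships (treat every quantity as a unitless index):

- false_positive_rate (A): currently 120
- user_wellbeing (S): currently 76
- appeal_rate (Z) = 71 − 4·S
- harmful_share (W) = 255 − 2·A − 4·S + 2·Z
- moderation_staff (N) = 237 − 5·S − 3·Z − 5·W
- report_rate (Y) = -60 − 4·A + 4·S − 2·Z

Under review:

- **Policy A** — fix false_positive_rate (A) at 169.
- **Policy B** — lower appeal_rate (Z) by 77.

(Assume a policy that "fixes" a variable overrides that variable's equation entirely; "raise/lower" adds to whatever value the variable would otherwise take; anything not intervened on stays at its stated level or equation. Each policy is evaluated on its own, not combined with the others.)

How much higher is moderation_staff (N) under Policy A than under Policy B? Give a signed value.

Policy A (A := 169):
  A = 169
  S = 76
  Z = 71 − 4·76 = -233
  W = 255 − 2·169 − 4·76 + 2·(-233) = -853
  N = 237 − 5·76 − 3·(-233) − 5·(-853) = 4821
Policy B (Z − 77):
  A = 120
  S = 76
  Z = 71 − 4·76 (−77 from intervention) = -310
  W = 255 − 2·120 − 4·76 + 2·(-310) = -909
  N = 237 − 5·76 − 3·(-310) − 5·(-909) = 5332
N: 4821 − 5332 = -511

-511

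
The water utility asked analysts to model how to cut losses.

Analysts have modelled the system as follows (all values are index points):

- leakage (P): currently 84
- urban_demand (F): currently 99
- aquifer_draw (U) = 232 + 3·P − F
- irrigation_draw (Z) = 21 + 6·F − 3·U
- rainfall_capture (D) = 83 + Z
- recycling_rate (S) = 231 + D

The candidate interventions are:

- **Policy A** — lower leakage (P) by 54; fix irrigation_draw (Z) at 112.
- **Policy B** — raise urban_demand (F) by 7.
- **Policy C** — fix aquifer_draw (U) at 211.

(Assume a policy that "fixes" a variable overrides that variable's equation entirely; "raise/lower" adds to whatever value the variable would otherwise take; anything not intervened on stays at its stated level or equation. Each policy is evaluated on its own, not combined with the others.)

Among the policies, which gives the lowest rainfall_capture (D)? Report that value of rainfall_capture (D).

-394

Policy A (P − 54, Z := 112):
  P = 84 − 54 = 30
  F = 99
  U = 232 + 3·30 − 99 = 223
  Z = 112
  D = 83 + 112 = 195
Policy B (F + 7):
  P = 84
  F = 99 + 7 = 106
  U = 232 + 3·84 − 106 = 378
  Z = 21 + 6·106 − 3·378 = -477
  D = 83 + (-477) = -394
Policy C (U := 211):
  P = 84
  F = 99
  U = 211
  Z = 21 + 6·99 − 3·211 = -18
  D = 83 + (-18) = 65
Comparing — Policy A: D=195, Policy B: D=-394, Policy C: D=65. Lowest is -394 (Policy B).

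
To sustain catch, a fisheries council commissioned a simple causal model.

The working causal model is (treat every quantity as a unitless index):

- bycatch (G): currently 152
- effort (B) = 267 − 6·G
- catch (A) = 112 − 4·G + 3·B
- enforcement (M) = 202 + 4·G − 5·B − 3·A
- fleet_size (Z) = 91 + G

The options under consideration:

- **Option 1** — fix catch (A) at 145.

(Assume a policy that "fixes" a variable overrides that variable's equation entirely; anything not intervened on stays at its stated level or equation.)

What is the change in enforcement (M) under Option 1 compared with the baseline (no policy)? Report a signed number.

-7728

Baseline:
  G = 152
  B = 267 − 6·152 = -645
  A = 112 − 4·152 + 3·(-645) = -2431
  M = 202 + 4·152 − 5·(-645) − 3·(-2431) = 11328
Option 1 (A := 145):
  G = 152
  B = 267 − 6·152 = -645
  A = 145
  M = 202 + 4·152 − 5·(-645) − 3·145 = 3600
Change in M: 3600 − 11328 = -7728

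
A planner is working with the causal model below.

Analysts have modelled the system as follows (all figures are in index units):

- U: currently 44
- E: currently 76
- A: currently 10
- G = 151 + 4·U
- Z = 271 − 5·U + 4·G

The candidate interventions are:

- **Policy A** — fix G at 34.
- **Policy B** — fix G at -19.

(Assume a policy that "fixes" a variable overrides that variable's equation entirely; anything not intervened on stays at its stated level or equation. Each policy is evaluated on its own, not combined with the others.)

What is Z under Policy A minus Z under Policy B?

212

Policy A (G := 34):
  U = 44
  G = 34
  Z = 271 − 5·44 + 4·34 = 187
Policy B (G := -19):
  U = 44
  G = -19
  Z = 271 − 5·44 + 4·(-19) = -25
Z: 187 − (-25) = 212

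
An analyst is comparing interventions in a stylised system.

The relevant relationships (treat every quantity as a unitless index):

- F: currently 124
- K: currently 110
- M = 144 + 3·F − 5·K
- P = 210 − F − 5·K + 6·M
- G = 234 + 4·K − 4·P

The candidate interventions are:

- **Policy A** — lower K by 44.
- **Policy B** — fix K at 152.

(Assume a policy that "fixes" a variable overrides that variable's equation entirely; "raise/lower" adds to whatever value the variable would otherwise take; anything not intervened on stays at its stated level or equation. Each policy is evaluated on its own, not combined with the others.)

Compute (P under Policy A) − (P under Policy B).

Policy A (K − 44):
  F = 124
  K = 110 − 44 = 66
  M = 144 + 3·124 − 5·66 = 186
  P = 210 − 124 − 5·66 + 6·186 = 872
Policy B (K := 152):
  F = 124
  K = 152
  M = 144 + 3·124 − 5·152 = -244
  P = 210 − 124 − 5·152 + 6·(-244) = -2138
P: 872 − (-2138) = 3010

3010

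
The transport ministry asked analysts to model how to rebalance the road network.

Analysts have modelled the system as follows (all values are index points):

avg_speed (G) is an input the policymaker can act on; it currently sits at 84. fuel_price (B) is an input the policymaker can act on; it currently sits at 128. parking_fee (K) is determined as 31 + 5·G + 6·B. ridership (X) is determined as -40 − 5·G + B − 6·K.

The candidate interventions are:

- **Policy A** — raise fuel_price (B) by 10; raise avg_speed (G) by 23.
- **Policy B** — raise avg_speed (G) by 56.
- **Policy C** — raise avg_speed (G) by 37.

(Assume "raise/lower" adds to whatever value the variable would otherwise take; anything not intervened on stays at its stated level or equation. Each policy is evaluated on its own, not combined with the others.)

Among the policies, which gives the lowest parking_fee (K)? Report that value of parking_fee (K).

Policy A (B + 10, G + 23):
  G = 84 + 23 = 107
  B = 128 + 10 = 138
  K = 31 + 5·107 + 6·138 = 1394
Policy B (G + 56):
  G = 84 + 56 = 140
  B = 128
  K = 31 + 5·140 + 6·128 = 1499
Policy C (G + 37):
  G = 84 + 37 = 121
  B = 128
  K = 31 + 5·121 + 6·128 = 1404
Comparing — Policy A: K=1394, Policy B: K=1499, Policy C: K=1404. Lowest is 1394 (Policy A).

1394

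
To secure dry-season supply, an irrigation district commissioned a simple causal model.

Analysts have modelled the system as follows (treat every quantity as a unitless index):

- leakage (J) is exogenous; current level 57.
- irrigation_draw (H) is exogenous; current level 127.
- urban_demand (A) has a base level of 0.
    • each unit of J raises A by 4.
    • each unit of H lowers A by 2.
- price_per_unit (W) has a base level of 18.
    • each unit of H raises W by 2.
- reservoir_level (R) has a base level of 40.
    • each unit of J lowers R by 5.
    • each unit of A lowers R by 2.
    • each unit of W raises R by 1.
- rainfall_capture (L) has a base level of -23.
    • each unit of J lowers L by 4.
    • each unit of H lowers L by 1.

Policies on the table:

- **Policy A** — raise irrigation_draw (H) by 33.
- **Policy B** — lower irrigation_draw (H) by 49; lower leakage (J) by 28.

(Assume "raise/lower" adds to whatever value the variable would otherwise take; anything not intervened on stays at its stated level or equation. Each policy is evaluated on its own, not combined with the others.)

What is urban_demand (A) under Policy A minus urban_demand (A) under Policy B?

-52

Policy A (H + 33):
  J = 57
  H = 127 + 33 = 160
  A = 0 + 4·57 − 2·160 = -92
Policy B (H − 49, J − 28):
  J = 57 − 28 = 29
  H = 127 − 49 = 78
  A = 0 + 4·29 − 2·78 = -40
A: -92 − (-40) = -52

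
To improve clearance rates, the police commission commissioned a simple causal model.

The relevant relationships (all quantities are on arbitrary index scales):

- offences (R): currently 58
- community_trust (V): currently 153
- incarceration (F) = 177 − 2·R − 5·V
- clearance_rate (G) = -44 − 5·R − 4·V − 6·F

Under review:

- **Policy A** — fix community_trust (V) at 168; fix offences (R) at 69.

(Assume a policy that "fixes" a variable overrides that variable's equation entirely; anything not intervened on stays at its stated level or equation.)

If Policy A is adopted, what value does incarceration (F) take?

Policy A (V := 168, R := 69):
  R = 69
  V = 168
  F = 177 − 2·69 − 5·168 = -801

-801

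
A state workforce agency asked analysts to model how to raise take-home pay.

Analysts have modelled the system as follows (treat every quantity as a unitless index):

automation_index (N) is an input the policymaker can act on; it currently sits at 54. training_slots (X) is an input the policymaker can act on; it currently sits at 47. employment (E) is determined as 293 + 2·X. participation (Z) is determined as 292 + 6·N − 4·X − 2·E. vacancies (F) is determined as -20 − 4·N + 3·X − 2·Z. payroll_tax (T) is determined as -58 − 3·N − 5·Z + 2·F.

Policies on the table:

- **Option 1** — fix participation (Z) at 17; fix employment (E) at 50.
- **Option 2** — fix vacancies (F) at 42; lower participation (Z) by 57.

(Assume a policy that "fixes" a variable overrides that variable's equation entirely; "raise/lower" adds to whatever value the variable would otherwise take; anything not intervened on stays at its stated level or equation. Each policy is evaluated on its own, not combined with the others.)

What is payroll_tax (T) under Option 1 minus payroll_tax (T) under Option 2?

Option 1 (Z := 17, E := 50):
  N = 54
  X = 47
  E = 50
  Z = 17
  F = -20 − 4·54 + 3·47 − 2·17 = -129
  T = -58 − 3·54 − 5·17 + 2·(-129) = -563
Option 2 (F := 42, Z − 57):
  N = 54
  X = 47
  E = 293 + 2·47 = 387
  Z = 292 + 6·54 − 4·47 − 2·387 (−57 from intervention) = -403
  F = 42
  T = -58 − 3·54 − 5·(-403) + 2·42 = 1879
T: -563 − 1879 = -2442

-2442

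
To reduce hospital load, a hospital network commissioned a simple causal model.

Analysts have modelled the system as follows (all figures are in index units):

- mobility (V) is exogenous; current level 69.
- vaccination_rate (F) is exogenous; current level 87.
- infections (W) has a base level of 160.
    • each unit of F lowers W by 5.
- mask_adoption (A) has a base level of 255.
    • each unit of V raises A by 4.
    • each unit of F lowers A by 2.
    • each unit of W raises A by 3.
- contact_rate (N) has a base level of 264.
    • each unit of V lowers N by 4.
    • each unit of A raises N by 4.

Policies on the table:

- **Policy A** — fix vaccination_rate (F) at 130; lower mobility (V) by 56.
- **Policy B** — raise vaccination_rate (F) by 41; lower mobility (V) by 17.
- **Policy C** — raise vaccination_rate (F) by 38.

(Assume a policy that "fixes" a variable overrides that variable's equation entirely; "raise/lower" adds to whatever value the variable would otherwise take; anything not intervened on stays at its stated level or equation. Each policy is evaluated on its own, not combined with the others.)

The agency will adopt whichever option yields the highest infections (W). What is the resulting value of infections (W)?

-465

Policy A (F := 130, V − 56):
  F = 130
  W = 160 − 5·130 = -490
Policy B (F + 41, V − 17):
  F = 87 + 41 = 128
  W = 160 − 5·128 = -480
Policy C (F + 38):
  F = 87 + 38 = 125
  W = 160 − 5·125 = -465
Comparing — Policy A: W=-490, Policy B: W=-480, Policy C: W=-465. Highest is -465 (Policy C).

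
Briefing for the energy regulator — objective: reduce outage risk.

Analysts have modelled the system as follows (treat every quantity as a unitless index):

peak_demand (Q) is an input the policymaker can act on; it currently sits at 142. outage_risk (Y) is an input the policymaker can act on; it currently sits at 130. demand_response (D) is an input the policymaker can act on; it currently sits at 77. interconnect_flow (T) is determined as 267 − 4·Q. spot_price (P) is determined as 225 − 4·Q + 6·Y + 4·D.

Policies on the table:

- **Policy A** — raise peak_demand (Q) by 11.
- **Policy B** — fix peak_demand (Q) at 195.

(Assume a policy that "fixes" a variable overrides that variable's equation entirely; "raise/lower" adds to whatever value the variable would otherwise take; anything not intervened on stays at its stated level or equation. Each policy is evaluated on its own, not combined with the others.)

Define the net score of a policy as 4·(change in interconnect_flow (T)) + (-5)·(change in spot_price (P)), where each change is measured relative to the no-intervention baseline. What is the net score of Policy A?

Baseline:
  Q = 142
  Y = 130
  D = 77
  T = 267 − 4·142 = -301
  P = 225 − 4·142 + 6·130 + 4·77 = 745
Policy A (Q + 11):
  Q = 142 + 11 = 153
  Y = 130
  D = 77
  T = 267 − 4·153 = -345
  P = 225 − 4·153 + 6·130 + 4·77 = 701
ΔT = -345 − (-301) = -44; ΔP = 701 − 745 = -44
Score = 4·(-44) + (-5)·(-44) = 44

44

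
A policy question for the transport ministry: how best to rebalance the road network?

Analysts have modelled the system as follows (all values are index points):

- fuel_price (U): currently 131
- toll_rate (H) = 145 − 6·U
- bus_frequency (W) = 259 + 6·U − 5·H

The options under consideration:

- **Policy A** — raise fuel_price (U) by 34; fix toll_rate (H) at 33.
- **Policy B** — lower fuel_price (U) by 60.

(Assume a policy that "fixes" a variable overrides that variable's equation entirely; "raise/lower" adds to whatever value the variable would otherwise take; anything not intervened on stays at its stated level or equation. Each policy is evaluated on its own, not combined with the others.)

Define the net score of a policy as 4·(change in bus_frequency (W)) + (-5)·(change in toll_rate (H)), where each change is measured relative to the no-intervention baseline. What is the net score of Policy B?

-10440

Baseline:
  U = 131
  H = 145 − 6·131 = -641
  W = 259 + 6·131 − 5·(-641) = 4250
Policy B (U − 60):
  U = 131 − 60 = 71
  H = 145 − 6·71 = -281
  W = 259 + 6·71 − 5·(-281) = 2090
ΔW = 2090 − 4250 = -2160; ΔH = -281 − (-641) = 360
Score = 4·(-2160) + (-5)·360 = -10440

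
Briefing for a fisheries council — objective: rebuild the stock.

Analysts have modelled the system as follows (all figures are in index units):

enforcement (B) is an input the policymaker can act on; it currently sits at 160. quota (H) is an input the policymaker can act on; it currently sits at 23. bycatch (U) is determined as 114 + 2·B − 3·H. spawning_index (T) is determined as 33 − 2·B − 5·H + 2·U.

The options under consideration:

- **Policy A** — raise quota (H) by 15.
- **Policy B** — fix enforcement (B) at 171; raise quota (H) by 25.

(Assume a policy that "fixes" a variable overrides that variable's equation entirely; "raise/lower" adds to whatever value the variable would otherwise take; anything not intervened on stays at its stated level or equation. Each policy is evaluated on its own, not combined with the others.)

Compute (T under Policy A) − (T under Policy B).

88

Policy A (H + 15):
  B = 160
  H = 23 + 15 = 38
  U = 114 + 2·160 − 3·38 = 320
  T = 33 − 2·160 − 5·38 + 2·320 = 163
Policy B (B := 171, H + 25):
  B = 171
  H = 23 + 25 = 48
  U = 114 + 2·171 − 3·48 = 312
  T = 33 − 2·171 − 5·48 + 2·312 = 75
T: 163 − 75 = 88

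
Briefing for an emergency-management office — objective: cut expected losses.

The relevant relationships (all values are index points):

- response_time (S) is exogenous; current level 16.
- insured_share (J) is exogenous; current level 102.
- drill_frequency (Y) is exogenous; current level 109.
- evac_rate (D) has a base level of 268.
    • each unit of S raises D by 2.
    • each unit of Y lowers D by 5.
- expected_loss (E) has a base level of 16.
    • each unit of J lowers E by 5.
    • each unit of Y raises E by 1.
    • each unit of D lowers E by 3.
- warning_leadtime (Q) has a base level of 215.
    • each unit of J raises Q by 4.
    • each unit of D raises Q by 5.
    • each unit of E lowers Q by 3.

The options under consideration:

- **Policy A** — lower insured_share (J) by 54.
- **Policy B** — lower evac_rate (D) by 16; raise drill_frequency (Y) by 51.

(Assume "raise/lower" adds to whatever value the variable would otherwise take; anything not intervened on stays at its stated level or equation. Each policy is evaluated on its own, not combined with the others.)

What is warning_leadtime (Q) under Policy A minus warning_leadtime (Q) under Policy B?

2921

Policy A (J − 54):
  S = 16
  J = 102 − 54 = 48
  Y = 109
  D = 268 + 2·16 − 5·109 = -245
  E = 16 − 5·48 + 109 − 3·(-245) = 620
  Q = 215 + 4·48 + 5·(-245) − 3·620 = -2678
Policy B (D − 16, Y + 51):
  S = 16
  J = 102
  Y = 109 + 51 = 160
  D = 268 + 2·16 − 5·160 (−16 from intervention) = -516
  E = 16 − 5·102 + 160 − 3·(-516) = 1214
  Q = 215 + 4·102 + 5·(-516) − 3·1214 = -5599
Q: -2678 − (-5599) = 2921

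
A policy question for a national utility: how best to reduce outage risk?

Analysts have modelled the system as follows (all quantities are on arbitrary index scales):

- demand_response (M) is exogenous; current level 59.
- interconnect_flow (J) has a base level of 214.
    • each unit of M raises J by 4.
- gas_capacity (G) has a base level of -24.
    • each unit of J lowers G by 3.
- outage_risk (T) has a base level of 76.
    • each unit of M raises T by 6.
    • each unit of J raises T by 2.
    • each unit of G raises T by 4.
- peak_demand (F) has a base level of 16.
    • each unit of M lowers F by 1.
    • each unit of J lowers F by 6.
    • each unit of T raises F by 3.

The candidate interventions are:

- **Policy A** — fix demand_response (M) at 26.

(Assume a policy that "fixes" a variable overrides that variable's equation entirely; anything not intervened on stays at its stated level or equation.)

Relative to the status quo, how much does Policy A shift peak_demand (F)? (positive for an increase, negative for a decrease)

4191

Baseline:
  M = 59
  J = 214 + 4·59 = 450
  G = -24 − 3·450 = -1374
  T = 76 + 6·59 + 2·450 + 4·(-1374) = -4166
  F = 16 − 59 − 6·450 + 3·(-4166) = -15241
Policy A (M := 26):
  M = 26
  J = 214 + 4·26 = 318
  G = -24 − 3·318 = -978
  T = 76 + 6·26 + 2·318 + 4·(-978) = -3044
  F = 16 − 26 − 6·318 + 3·(-3044) = -11050
Change in F: -11050 − (-15241) = 4191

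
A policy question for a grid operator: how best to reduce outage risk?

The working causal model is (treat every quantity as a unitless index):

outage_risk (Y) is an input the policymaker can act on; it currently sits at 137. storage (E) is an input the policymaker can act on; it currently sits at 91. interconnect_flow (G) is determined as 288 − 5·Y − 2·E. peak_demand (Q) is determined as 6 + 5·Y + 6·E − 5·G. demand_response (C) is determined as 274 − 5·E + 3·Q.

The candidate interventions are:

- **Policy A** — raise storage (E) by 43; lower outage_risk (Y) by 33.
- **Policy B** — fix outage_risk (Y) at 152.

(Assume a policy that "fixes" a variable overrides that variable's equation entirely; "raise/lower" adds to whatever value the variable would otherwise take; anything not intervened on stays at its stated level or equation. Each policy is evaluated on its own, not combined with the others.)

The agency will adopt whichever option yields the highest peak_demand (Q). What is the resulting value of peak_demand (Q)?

4582

Policy A (E + 43, Y − 33):
  Y = 137 − 33 = 104
  E = 91 + 43 = 134
  G = 288 − 5·104 − 2·134 = -500
  Q = 6 + 5·104 + 6·134 − 5·(-500) = 3830
Policy B (Y := 152):
  Y = 152
  E = 91
  G = 288 − 5·152 − 2·91 = -654
  Q = 6 + 5·152 + 6·91 − 5·(-654) = 4582
Comparing — Policy A: Q=3830, Policy B: Q=4582. Highest is 4582 (Policy B).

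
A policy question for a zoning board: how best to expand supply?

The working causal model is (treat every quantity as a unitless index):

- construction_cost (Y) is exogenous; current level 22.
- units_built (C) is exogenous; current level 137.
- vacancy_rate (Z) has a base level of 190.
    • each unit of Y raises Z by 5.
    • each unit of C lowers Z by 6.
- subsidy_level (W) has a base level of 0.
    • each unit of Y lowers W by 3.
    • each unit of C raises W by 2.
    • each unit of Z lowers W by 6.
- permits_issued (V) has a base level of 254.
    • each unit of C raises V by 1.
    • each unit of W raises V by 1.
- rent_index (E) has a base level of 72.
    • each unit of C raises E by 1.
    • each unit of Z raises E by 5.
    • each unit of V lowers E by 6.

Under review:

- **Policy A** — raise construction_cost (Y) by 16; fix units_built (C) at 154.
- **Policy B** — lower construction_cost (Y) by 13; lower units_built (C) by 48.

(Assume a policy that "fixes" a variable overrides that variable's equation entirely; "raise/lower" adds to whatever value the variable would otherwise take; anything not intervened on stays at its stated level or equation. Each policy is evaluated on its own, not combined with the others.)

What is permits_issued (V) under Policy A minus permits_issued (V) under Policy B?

Policy A (Y + 16, C := 154):
  Y = 22 + 16 = 38
  C = 154
  Z = 190 + 5·38 − 6·154 = -544
  W = 0 − 3·38 + 2·154 − 6·(-544) = 3458
  V = 254 + 154 + 3458 = 3866
Policy B (Y − 13, C − 48):
  Y = 22 − 13 = 9
  C = 137 − 48 = 89
  Z = 190 + 5·9 − 6·89 = -299
  W = 0 − 3·9 + 2·89 − 6·(-299) = 1945
  V = 254 + 89 + 1945 = 2288
V: 3866 − 2288 = 1578

1578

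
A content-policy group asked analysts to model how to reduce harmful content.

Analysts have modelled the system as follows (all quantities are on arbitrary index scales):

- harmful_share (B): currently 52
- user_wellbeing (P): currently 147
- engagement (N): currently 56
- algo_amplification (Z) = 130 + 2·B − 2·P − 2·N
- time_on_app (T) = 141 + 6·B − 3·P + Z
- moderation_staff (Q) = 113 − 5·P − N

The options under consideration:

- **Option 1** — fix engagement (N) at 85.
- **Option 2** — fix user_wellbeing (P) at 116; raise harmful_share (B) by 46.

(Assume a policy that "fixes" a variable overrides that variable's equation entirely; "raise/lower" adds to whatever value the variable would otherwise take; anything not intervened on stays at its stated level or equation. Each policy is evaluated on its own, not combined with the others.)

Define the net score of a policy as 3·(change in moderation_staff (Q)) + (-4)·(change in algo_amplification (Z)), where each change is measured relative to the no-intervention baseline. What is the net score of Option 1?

145

Baseline:
  B = 52
  P = 147
  N = 56
  Z = 130 + 2·52 − 2·147 − 2·56 = -172
  Q = 113 − 5·147 − 56 = -678
Option 1 (N := 85):
  B = 52
  P = 147
  N = 85
  Z = 130 + 2·52 − 2·147 − 2·85 = -230
  Q = 113 − 5·147 − 85 = -707
ΔQ = -707 − (-678) = -29; ΔZ = -230 − (-172) = -58
Score = 3·(-29) + (-4)·(-58) = 145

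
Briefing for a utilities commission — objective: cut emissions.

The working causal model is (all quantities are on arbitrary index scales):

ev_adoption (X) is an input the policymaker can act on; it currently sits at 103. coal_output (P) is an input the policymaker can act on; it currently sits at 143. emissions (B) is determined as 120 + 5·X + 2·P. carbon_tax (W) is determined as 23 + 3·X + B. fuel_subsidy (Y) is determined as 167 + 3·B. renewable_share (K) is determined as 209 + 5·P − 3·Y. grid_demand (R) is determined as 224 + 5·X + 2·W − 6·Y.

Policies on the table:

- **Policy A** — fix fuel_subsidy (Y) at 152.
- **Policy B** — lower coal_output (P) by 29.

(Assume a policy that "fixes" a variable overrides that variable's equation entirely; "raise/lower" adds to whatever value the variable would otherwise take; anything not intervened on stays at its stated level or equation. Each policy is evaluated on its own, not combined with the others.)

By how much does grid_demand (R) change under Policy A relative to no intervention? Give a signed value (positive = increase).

16668

Baseline:
  X = 103
  P = 143
  B = 120 + 5·103 + 2·143 = 921
  W = 23 + 3·103 + 921 = 1253
  Y = 167 + 3·921 = 2930
  R = 224 + 5·103 + 2·1253 − 6·2930 = -14335
Policy A (Y := 152):
  X = 103
  P = 143
  B = 120 + 5·103 + 2·143 = 921
  W = 23 + 3·103 + 921 = 1253
  Y = 152
  R = 224 + 5·103 + 2·1253 − 6·152 = 2333
Change in R: 2333 − (-14335) = 16668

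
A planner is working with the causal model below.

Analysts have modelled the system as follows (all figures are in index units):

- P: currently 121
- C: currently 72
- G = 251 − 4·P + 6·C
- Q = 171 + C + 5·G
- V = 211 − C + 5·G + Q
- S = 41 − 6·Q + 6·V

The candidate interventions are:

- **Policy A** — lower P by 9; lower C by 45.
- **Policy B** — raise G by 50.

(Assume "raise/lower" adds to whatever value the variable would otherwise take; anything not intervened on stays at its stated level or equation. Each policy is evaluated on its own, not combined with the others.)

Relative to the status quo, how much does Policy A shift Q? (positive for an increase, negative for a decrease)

Baseline:
  P = 121
  C = 72
  G = 251 − 4·121 + 6·72 = 199
  Q = 171 + 72 + 5·199 = 1238
Policy A (P − 9, C − 45):
  P = 121 − 9 = 112
  C = 72 − 45 = 27
  G = 251 − 4·112 + 6·27 = -35
  Q = 171 + 27 + 5·(-35) = 23
Change in Q: 23 − 1238 = -1215

-1215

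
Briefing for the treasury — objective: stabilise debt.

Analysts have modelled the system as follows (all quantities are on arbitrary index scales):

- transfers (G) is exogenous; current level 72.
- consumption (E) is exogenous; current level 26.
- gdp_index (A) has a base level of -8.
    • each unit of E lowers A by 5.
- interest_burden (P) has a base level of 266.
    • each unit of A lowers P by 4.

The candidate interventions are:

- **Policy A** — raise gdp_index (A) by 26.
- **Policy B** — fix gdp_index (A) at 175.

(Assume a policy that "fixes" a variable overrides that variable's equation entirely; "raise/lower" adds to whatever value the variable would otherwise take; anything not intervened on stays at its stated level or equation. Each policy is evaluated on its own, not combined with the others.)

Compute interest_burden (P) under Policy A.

Policy A (A + 26):
  E = 26
  A = -8 − 5·26 (+26 from intervention) = -112
  P = 266 − 4·(-112) = 714

714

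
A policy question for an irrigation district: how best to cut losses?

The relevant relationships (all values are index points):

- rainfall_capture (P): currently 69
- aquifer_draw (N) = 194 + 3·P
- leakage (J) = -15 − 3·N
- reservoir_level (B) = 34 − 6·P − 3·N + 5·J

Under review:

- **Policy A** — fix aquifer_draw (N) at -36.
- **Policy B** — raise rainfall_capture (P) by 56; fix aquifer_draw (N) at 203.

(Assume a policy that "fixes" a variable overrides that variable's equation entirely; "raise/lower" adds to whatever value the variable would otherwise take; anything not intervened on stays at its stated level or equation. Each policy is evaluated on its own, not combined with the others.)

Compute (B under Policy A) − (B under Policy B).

Policy A (N := -36):
  P = 69
  N = -36
  J = -15 − 3·(-36) = 93
  B = 34 − 6·69 − 3·(-36) + 5·93 = 193
Policy B (P + 56, N := 203):
  P = 69 + 56 = 125
  N = 203
  J = -15 − 3·203 = -624
  B = 34 − 6·125 − 3·203 + 5·(-624) = -4445
B: 193 − (-4445) = 4638

4638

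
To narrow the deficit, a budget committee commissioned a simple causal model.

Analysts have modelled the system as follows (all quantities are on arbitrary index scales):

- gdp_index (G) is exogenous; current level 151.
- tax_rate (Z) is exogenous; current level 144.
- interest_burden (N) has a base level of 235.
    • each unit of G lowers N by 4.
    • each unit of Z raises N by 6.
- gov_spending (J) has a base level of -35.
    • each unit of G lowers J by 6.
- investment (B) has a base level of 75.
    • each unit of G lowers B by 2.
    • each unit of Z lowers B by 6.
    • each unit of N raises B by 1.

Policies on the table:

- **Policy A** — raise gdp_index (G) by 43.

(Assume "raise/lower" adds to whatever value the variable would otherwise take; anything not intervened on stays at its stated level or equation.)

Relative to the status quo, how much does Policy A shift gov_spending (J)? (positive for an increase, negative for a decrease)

Baseline:
  G = 151
  J = -35 − 6·151 = -941
Policy A (G + 43):
  G = 151 + 43 = 194
  J = -35 − 6·194 = -1199
Change in J: -1199 − (-941) = -258

-258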